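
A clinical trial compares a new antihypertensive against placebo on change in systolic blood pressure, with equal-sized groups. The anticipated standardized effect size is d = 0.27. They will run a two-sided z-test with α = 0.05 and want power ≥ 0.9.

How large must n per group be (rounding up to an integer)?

Set Φ(δ − 1.960) = 0.9; then δ − 1.960 = Φ⁻¹(0.9) = 1.282, giving δ = 3.242.
(Ignoring the negligible lower-tail rejection probability gives the usual closed-form inversion.)
δ = d·√(n/2) ⇒ n = 2(δ/d)² = 2 × (3.242 / 0.27)² = 288.27.
Rounding up, n = 289 per group.

n = 289 per group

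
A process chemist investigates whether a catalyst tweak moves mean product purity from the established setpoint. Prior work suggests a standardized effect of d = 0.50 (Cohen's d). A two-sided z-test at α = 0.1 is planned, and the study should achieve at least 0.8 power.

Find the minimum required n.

n = 25

For power 0.8 need Φ(δ − z_{0.05}) = 0.8, so δ = z_{0.05} + z_{0.20} = 1.645 + 0.842 = 2.486.
(Ignoring the negligible lower-tail rejection probability gives the usual closed-form inversion.)
δ = d·√n ⇒ n = (δ/d)² = (2.486 / 0.50)² = 24.73.
Round up to the next whole unit.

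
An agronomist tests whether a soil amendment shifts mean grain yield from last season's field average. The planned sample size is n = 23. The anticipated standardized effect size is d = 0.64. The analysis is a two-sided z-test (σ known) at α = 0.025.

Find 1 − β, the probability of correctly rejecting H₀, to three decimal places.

Noncentrality parameter: δ = d·√n = 0.64 × √23 = 3.0693
Critical value for a two-sided test at α = 0.025: z_{α/2} = 2.241.
Power = Φ(δ − 2.241) + Φ(−δ − 2.241) = Φ(0.828) + Φ(-5.311) = 0.7961 + 0.0000 = 0.7961.

Power ≈ 0.796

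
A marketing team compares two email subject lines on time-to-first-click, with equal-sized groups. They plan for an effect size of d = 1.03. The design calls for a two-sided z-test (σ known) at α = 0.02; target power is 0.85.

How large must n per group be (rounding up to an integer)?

Set Φ(δ − 2.326) = 0.85; then δ − 2.326 = Φ⁻¹(0.85) = 1.036, giving δ = 3.363.
(The Φ(−δ − z_{α/2}) term is vanishingly small for δ > 0 and is dropped in the standard sample-size formula.)
δ = d·√(n/2) ⇒ n = 2(δ/d)² = 2 × (3.363 / 1.03)² = 21.32.
Rounding up, n = 22 per group.

n = 22 per group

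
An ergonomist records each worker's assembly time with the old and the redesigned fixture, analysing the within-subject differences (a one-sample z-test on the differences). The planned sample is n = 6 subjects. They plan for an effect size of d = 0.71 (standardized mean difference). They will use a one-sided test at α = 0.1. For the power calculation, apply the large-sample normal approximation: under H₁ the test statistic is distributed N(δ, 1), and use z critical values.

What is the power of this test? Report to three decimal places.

Power ≈ 0.676

Noncentrality parameter: δ = d·√n = 0.71 × √6 = 1.7391
Critical value for a one-sided test at α = 0.1: z_α = 1.282.
Power = P(Z > 1.282 − δ) = Φ(0.458) = 0.6764.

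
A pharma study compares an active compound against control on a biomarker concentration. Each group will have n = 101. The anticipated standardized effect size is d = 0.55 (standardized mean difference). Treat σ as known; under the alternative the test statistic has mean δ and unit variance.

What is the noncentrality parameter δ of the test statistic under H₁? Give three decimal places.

δ ≈ 3.908

The noncentrality parameter scales effect size by the design's sample-size factor: δ = d·√(n/2) = 0.55 × √(101/2) = 3.9085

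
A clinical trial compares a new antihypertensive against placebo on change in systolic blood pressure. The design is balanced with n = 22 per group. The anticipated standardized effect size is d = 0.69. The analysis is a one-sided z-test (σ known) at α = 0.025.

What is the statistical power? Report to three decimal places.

Noncentrality parameter: λ = d·√(n/2) = 0.69 × √(22/2) = 2.2885
Critical value for a one-sided test at α = 0.025: z_α = 1.960.
Power = P(Z > 1.960 − λ) = Φ(0.329) = 0.6287.

Power ≈ 0.629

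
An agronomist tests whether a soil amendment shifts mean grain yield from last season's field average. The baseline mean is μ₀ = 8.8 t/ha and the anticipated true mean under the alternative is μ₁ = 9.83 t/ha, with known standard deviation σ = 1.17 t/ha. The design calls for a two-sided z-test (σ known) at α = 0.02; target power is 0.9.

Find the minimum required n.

Standardized effect: d = |μ₁ − μ₀| / σ = |9.83 − 8.8| / 1.17 = 0.8803
Set Φ(δ − 2.326) = 0.9; then δ − 2.326 = Φ⁻¹(0.9) = 1.282, giving δ = 3.608.
(Ignoring the negligible lower-tail rejection probability gives the usual closed-form inversion.)
δ = d·√n ⇒ n = (δ/d)² = (3.608 / 0.8803)² = 16.80.
Rounding up, n = 17.

n = 17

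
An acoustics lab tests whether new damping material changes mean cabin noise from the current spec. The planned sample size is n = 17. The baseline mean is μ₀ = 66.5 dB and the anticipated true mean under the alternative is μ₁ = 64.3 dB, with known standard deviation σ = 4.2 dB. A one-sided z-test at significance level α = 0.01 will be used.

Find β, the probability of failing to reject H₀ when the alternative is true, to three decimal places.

β ≈ 0.566

Standardized effect: d = |μ₁ − μ₀| / σ = |64.3 − 66.5| / 4.2 = 0.5238
Noncentrality parameter: λ = d·√n = 0.5238 × √17 = 2.1597
One-sided α = 0.01 → critical value z_{0.01} = 2.326.
Power = Φ(λ − 2.326) = Φ(-0.167) = 0.4338.
Type II error: β = 1 − power = 1 − 0.4338 = 0.5662.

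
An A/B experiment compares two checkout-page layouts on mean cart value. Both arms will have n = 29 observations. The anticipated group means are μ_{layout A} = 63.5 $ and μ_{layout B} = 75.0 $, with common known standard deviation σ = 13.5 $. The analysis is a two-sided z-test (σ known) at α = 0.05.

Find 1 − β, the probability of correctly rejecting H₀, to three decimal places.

Power ≈ 0.900

Standardized effect: d = |μ_{layout A} − μ_{layout B}| / σ = |63.5 − 75.0| / 13.5 = 0.8519
Noncentrality parameter: δ = d·√(n/2) = 0.8519 × √(29/2) = 3.2438
Two-sided α = 0.05 → critical value z_{0.025} = 1.960.
Power = Φ(δ − 1.960) + Φ(−δ − 1.960) = Φ(1.284) + Φ(-5.204) = 0.9004 + 0.0000 = 0.9004.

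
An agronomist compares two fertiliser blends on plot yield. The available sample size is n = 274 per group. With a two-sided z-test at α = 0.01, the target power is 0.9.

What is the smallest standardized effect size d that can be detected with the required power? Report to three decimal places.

Need Φ(δ − 2.576) = 0.9, so δ = 2.576 + 1.282 = 3.857.
(Lower-tail contribution to power is negligible for δ > 0.)
δ = d·√(n/2) ⇒ d = δ/√(n/2) = 3.857/√(274/2) = 0.3296.

d ≈ 0.330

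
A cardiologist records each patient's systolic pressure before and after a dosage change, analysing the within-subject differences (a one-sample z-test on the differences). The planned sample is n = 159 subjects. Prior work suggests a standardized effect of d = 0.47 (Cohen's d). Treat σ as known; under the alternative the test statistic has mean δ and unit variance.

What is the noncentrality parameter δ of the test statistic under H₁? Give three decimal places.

δ ≈ 5.926

The noncentrality parameter scales effect size by the design's sample-size factor: δ = d·√n = 0.47 × √159 = 5.9265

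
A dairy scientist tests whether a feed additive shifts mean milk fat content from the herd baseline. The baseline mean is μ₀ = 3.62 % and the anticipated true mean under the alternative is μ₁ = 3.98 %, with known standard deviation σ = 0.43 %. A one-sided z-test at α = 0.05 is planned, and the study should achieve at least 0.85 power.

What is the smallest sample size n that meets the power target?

n = 11

Standardized effect: d = |μ₁ − μ₀| / σ = |3.98 − 3.62| / 0.43 = 0.8372
For power 0.85 need Φ(δ − z_{0.05}) = 0.85, so δ = z_{0.05} + z_{0.15} = 1.645 + 1.036 = 2.681.
δ = d·√n ⇒ n = (δ/d)² = (2.681 / 0.8372)² = 10.26.
Round up to the next whole unit.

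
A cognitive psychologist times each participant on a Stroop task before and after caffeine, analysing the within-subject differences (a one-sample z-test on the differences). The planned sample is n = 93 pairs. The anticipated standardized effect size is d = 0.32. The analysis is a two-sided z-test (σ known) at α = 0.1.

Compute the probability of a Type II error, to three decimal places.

β ≈ 0.075

Noncentrality parameter: δ = d·√n = 0.32 × √93 = 3.0860
Two-sided α = 0.1 → critical value z_{0.05} = 1.645.
Power = Φ(δ − 1.645) + Φ(−δ − 1.645) = Φ(1.441) + Φ(-4.731) = 0.9252 + 0.0000 = 0.9252.
Type II error: β = 1 − power = 1 − 0.9252 = 0.0748.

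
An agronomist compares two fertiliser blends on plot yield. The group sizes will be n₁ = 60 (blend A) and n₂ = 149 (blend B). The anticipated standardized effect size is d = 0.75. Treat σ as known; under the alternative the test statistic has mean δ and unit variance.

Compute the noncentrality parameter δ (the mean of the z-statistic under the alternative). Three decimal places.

δ = d / √(1/n₁ + 1/n₂) = 0.75 / √(1/60 + 1/149) = 4.9052

δ ≈ 4.905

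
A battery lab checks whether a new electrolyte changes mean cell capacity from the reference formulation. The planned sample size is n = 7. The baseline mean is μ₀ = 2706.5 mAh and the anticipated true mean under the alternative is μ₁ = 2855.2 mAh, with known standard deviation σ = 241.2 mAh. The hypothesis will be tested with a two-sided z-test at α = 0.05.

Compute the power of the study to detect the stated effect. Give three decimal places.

Power ≈ 0.371

Standardized effect: d = |μ₁ − μ₀| / σ = |2855.2 − 2706.5| / 241.2 = 0.6165
Noncentrality parameter: δ = d·√n = 0.6165 × √7 = 1.6311
Two-sided α = 0.05 → critical value z_{0.025} = 1.960.
Power = Φ(δ − 1.960) + Φ(−δ − 1.960) = Φ(-0.329) + Φ(-3.591) = 0.3711 + 0.0002 = 0.3713.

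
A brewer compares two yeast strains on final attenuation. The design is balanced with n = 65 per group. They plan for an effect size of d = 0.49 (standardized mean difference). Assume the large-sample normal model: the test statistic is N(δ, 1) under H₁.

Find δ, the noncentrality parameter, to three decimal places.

The noncentrality parameter scales effect size by the design's sample-size factor: δ = d·√(n/2) = 0.49 × √(65/2) = 2.7934

δ ≈ 2.793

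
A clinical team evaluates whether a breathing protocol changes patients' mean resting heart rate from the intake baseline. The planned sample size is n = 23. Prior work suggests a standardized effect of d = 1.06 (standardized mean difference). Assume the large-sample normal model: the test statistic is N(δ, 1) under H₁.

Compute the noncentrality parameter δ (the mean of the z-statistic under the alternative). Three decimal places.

The noncentrality parameter scales effect size by the design's sample-size factor: δ = d·√n = 1.06 × √23 = 5.0836

δ ≈ 5.084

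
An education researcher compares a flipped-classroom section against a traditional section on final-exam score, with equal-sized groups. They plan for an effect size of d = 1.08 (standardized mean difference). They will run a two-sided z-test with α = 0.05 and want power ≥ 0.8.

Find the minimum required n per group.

n = 14 per group

Set Φ(δ − 1.960) = 0.8; then δ − 1.960 = Φ⁻¹(0.8) = 0.842, giving δ = 2.802.
(For δ > 0 the lower-tail rejection region contributes negligibly to power, so the one-term inversion is standard.)
δ = d·√(n/2) ⇒ n = 2(δ/d)² = 2 × (2.802 / 1.08)² = 13.46.
Rounding up, n = 14 per group.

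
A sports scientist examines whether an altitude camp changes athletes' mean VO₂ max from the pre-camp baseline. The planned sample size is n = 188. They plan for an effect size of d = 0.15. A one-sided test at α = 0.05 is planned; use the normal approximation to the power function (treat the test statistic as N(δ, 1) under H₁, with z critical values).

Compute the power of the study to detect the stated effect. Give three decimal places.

Power ≈ 0.660

Noncentrality parameter: δ = d·√n = 0.15 × √188 = 2.0567
Critical value for a one-sided test at α = 0.05: z_α = 1.645.
Power = Φ(δ − 1.645) = Φ(0.412) = 0.6598.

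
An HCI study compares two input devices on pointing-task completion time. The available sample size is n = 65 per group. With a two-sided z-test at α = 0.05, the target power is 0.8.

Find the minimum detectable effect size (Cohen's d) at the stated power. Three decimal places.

d ≈ 0.491

Need Φ(δ − 1.960) = 0.8, so δ = 1.960 + 0.842 = 2.802.
(The second rejection-region term Φ(−δ − z_{α/2}) is negligible and dropped.)
δ = d·√(n/2) ⇒ d = δ/√(n/2) = 2.802/√(65/2) = 0.4914.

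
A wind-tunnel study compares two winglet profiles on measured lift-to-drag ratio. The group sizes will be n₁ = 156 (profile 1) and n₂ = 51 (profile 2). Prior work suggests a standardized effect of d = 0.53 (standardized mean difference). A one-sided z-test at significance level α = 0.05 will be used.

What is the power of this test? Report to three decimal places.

Power ≈ 0.950

Noncentrality parameter: δ = d / √(1/n₁ + 1/n₂) = 0.53 / √(1/156 + 1/51) = 3.2858
Critical value for a one-sided test at α = 0.05: z_α = 1.645.
Power = Φ(δ − 1.645) = Φ(1.641) = 0.9496.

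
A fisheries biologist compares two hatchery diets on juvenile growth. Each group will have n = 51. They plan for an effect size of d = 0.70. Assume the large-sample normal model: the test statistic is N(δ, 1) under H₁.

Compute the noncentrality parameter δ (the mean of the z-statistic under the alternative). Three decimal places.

δ ≈ 3.535

δ = d·√(n/2) = 0.70 × √(51/2) = 3.5348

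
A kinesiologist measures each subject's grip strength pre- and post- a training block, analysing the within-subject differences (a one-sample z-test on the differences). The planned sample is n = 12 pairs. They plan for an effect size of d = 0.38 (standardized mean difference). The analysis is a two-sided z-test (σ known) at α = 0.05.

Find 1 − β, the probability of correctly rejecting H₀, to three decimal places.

Noncentrality parameter: δ = d·√n = 0.38 × √12 = 1.3164
Critical value for a two-sided test at α = 0.05: z_{α/2} = 1.960.
Power = Φ(δ − 1.960) + Φ(−δ − 1.960) = Φ(-0.644) + Φ(-3.276) = 0.2599 + 0.0005 = 0.2604.

Power ≈ 0.260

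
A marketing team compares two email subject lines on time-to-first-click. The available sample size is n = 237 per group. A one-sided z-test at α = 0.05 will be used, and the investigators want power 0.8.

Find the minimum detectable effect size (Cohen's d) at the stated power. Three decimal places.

Need Φ(δ − 1.645) = 0.8, so δ = 1.645 + 0.842 = 2.486.
δ = d·√(n/2) ⇒ d = δ/√(n/2) = 2.486/√(237/2) = 0.2284.

d ≈ 0.228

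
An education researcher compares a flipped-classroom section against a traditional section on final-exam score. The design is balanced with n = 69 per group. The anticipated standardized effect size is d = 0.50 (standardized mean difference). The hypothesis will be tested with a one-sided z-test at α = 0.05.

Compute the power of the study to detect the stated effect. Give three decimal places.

Power ≈ 0.902

Noncentrality parameter: δ = d·√(n/2) = 0.50 × √(69/2) = 2.9368
One-sided α = 0.05 → critical value z_{0.05} = 1.645.
Power = P(Z > 1.645 − δ) = Φ(1.292) = 0.9018.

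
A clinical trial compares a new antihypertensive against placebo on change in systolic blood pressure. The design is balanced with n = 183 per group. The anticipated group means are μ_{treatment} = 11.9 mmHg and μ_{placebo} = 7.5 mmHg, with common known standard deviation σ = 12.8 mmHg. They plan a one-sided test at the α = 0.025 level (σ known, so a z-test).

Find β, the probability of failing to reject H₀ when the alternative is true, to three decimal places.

Standardized effect: d = |μ_{treatment} − μ_{placebo}| / σ = |11.9 − 7.5| / 12.8 = 0.3438
Noncentrality parameter: δ = d·√(n/2) = 0.3438 × √(183/2) = 3.2882
Critical value for a one-sided test at α = 0.025: z_α = 1.960.
Power = P(Z > 1.960 − δ) = Φ(1.328) = 0.9079.
Type II error: β = 1 − power = 1 − 0.9079 = 0.0921.

β ≈ 0.092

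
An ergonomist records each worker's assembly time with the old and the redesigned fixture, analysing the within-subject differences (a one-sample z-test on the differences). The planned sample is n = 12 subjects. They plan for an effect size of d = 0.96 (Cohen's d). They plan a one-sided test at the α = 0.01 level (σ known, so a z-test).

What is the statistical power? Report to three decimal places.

Power ≈ 0.841

Noncentrality parameter: δ = d·√n = 0.96 × √12 = 3.3255
Critical value for a one-sided test at α = 0.01: z_α = 2.326.
Power = P(Z > 2.326 − δ) = Φ(0.999) = 0.8411.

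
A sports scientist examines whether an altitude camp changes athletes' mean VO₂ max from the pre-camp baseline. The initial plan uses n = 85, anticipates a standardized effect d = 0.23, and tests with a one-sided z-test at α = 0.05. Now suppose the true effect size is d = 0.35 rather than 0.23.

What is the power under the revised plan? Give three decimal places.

Power ≈ 0.943

With d = 0.35: δ = d·√n = 0.35 × √85 = 3.2268. Critical value z_{0.05} = 1.645.
Revised power = P(Z > 1.645 − δ) = Φ(1.582) = 0.9432.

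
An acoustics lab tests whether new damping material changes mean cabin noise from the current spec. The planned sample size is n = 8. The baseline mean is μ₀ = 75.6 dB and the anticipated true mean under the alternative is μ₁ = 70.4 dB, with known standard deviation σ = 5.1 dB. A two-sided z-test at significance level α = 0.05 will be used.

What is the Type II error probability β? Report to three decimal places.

Standardized effect: d = |μ₁ − μ₀| / σ = |70.4 − 75.6| / 5.1 = 1.0196
Noncentrality parameter: δ = d·√n = 1.0196 × √8 = 2.8839
Two-sided α = 0.05 → critical value z_{0.025} = 1.960.
Power = Φ(δ − 1.960) + Φ(−δ − 1.960) = Φ(0.924) + Φ(-4.844) = 0.8222 + 0.0000 = 0.8222.
Type II error: β = 1 − power = 1 − 0.8222 = 0.1778.

β ≈ 0.178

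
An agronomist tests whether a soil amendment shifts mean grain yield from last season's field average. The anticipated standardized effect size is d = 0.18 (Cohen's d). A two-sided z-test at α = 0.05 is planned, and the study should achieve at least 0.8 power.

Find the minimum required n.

For power 0.8 need Φ(δ − z_{0.025}) = 0.8, so δ = z_{0.025} + z_{0.20} = 1.960 + 0.842 = 2.802.
(The Φ(−δ − z_{α/2}) term is vanishingly small for δ > 0 and is dropped in the standard sample-size formula.)
δ = d·√n ⇒ n = (δ/d)² = (2.802 / 0.18)² = 242.25.
Rounding up, n = 243.

n = 243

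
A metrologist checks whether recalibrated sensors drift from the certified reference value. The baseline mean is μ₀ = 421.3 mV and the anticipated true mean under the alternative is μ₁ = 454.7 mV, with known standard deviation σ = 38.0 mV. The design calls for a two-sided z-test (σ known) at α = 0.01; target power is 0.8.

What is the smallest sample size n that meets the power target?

n = 16

Standardized effect: d = |μ₁ − μ₀| / σ = |454.7 − 421.3| / 38.0 = 0.8789
For power 0.8 need Φ(δ − z_{0.005}) = 0.8, so δ = z_{0.005} + z_{0.20} = 2.576 + 0.842 = 3.417.
(Ignoring the negligible lower-tail rejection probability gives the usual closed-form inversion.)
δ = d·√n ⇒ n = (δ/d)² = (3.417 / 0.8789)² = 15.12.
Rounding up, n = 16.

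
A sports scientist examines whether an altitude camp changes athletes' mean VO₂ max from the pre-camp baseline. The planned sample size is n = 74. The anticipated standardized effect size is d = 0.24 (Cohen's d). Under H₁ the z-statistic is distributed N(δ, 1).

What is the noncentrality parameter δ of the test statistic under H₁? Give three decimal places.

δ ≈ 2.065

δ = d·√n = 0.24 × √74 = 2.0646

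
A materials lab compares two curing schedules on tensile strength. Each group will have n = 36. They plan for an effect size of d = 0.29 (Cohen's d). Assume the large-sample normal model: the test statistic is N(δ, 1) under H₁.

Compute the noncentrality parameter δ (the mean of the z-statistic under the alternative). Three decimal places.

δ ≈ 1.230

The noncentrality parameter scales effect size by the design's sample-size factor: δ = d·√(n/2) = 0.29 × √(36/2) = 1.2304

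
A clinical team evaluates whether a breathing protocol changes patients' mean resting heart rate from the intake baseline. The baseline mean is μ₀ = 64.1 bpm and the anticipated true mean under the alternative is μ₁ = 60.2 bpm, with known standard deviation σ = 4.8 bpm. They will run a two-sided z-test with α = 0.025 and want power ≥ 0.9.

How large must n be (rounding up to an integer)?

Standardized effect: d = |μ₁ − μ₀| / σ = |60.2 − 64.1| / 4.8 = 0.8125
For power 0.9 need Φ(δ − z_{0.0125}) = 0.9, so δ = z_{0.0125} + z_{0.10} = 2.241 + 1.282 = 3.523.
(For δ > 0 the lower-tail rejection region contributes negligibly to power, so the one-term inversion is standard.)
δ = d·√n ⇒ n = (δ/d)² = (3.523 / 0.8125)² = 18.80.
Round up to the next whole unit.

n = 19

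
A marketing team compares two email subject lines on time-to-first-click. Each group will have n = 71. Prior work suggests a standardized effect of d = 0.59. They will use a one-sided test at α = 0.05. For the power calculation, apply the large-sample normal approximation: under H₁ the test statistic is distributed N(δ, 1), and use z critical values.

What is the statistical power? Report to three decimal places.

Power ≈ 0.969

Noncentrality parameter: δ = d·√(n/2) = 0.59 × √(71/2) = 3.5153
Critical value for a one-sided test at α = 0.05: z_α = 1.645.
Power = Φ(δ − 1.645) = Φ(1.870) = 0.9693.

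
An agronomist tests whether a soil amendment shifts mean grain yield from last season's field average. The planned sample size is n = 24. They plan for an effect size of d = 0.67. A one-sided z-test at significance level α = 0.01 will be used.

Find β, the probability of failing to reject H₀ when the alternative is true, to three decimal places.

β ≈ 0.170

Noncentrality parameter: δ = d·√n = 0.67 × √24 = 3.2823
One-sided α = 0.01 → critical value z_{0.01} = 2.326.
Power = P(Z > 2.326 − δ) = Φ(0.956) = 0.8305.
Type II error: β = 1 − power = 1 − 0.8305 = 0.1695.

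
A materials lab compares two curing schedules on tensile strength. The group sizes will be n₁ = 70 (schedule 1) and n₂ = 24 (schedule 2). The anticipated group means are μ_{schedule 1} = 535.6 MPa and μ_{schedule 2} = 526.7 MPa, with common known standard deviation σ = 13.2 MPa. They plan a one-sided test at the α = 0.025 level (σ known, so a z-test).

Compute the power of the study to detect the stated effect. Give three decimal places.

Standardized effect: d = |μ_{schedule 1} − μ_{schedule 2}| / σ = |535.6 − 526.7| / 13.2 = 0.6742
Noncentrality parameter: δ = d / √(1/n₁ + 1/n₂) = 0.6742 / √(1/70 + 1/24) = 2.8504
Critical value for a one-sided test at α = 0.025: z_α = 1.960.
Power = Φ(δ − 1.960) = Φ(0.890) = 0.8134.

Power ≈ 0.813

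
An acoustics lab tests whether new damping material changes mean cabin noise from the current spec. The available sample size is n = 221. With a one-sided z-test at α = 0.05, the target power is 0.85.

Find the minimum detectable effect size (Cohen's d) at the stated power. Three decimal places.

Need Φ(δ − 1.645) = 0.85, so δ = 1.645 + 1.036 = 2.681.
δ = d·√n ⇒ d = δ/√n = 2.681/√221 = 0.1804.

d ≈ 0.180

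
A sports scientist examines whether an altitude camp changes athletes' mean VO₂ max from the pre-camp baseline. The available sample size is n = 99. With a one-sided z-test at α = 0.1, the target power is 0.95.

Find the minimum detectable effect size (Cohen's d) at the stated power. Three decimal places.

Need Φ(δ − 1.282) = 0.95, so δ = 1.282 + 1.645 = 2.926.
δ = d·√n ⇒ d = δ/√n = 2.926/√99 = 0.2941.

d ≈ 0.294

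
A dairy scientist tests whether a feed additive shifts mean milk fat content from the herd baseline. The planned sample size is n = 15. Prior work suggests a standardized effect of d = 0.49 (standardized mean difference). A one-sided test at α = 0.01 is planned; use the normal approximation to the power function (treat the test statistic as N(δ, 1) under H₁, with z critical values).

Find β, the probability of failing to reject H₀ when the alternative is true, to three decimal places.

β ≈ 0.666

Noncentrality parameter: δ = d·√n = 0.49 × √15 = 1.8978
One-sided α = 0.01 → critical value z_{0.01} = 2.326.
Power = P(Z > 2.326 − δ) = Φ(-0.429) = 0.3341.
Type II error: β = 1 − power = 1 − 0.3341 = 0.6659.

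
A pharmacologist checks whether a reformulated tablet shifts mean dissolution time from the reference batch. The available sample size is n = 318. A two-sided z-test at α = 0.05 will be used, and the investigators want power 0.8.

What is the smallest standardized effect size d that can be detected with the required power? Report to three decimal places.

Need Φ(δ − 1.960) = 0.8, so δ = 1.960 + 0.842 = 2.802.
(Lower-tail contribution to power is negligible for δ > 0.)
δ = d·√n ⇒ d = δ/√n = 2.802/√318 = 0.1571.

d ≈ 0.157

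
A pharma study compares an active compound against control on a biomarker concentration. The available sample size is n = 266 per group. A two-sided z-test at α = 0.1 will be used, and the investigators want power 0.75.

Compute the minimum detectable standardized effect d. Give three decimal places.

Required noncentrality: δ = z_{0.05} + z_{0.25} = 1.645 + 0.674 = 2.319.
(The second rejection-region term Φ(−δ − z_{α/2}) is negligible and dropped.)
δ = d·√(n/2) ⇒ d = δ/√(n/2) = 2.319/√(266/2) = 0.2011.

d ≈ 0.201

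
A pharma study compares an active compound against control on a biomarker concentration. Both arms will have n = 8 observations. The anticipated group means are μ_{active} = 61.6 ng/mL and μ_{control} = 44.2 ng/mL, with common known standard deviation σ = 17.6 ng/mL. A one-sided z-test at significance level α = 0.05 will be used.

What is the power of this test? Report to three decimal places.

Standardized effect: d = |μ_{active} − μ_{control}| / σ = |61.6 − 44.2| / 17.6 = 0.9886
Noncentrality parameter: δ = d·√(n/2) = 0.9886 × √(8/2) = 1.9773
Critical value for a one-sided test at α = 0.05: z_α = 1.645.
Power = P(Z > 1.645 − δ) = Φ(0.332) = 0.6302.

Power ≈ 0.630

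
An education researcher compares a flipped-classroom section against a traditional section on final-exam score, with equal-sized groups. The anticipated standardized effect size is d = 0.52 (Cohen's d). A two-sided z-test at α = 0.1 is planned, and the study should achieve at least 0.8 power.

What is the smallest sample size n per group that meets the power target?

Set Φ(δ − 1.645) = 0.8; then δ − 1.645 = Φ⁻¹(0.8) = 0.842, giving δ = 2.486.
(For δ > 0 the lower-tail rejection region contributes negligibly to power, so the one-term inversion is standard.)
δ = d·√(n/2) ⇒ n = 2(δ/d)² = 2 × (2.486 / 0.52)² = 45.73.
Rounding up, n = 46 per group.

n = 46 per group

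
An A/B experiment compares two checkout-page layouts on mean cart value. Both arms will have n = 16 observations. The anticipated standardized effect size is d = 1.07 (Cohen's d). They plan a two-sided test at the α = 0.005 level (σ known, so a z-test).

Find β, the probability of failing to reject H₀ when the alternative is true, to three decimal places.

Noncentrality parameter: δ = d·√(n/2) = 1.07 × √(16/2) = 3.0264
Two-sided α = 0.005 → critical value z_{0.0025} = 2.807.
Power = Φ(δ − 2.807) + Φ(−δ − 2.807) = Φ(0.219) + Φ(-5.833) = 0.5868 + 0.0000 = 0.5868.
Type II error: β = 1 − power = 1 − 0.5868 = 0.4132.

β ≈ 0.413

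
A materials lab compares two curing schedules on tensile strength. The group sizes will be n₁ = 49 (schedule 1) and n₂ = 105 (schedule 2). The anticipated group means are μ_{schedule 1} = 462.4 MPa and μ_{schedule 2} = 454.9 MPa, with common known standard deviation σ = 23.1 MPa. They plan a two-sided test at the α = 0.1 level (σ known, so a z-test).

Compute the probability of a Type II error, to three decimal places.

β ≈ 0.408

Standardized effect: d = |μ_{schedule 1} − μ_{schedule 2}| / σ = |462.4 − 454.9| / 23.1 = 0.3247
Noncentrality parameter: δ = d / √(1/n₁ + 1/n₂) = 0.3247 / √(1/49 + 1/105) = 1.8766
Critical value for a two-sided test at α = 0.1: z_{α/2} = 1.645.
Power = Φ(δ − 1.645) + Φ(−δ − 1.645) = Φ(0.232) + Φ(-3.521) = 0.5916 + 0.0002 = 0.5919.
Type II error: β = 1 − power = 1 − 0.5919 = 0.4081.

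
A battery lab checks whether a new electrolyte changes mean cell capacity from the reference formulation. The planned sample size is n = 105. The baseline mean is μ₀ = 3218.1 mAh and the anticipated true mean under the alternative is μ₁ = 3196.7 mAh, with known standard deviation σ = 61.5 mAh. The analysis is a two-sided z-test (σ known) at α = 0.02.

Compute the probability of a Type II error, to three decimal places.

β ≈ 0.108

Standardized effect: d = |μ₁ − μ₀| / σ = |3196.7 − 3218.1| / 61.5 = 0.3480
Noncentrality parameter: δ = d·√n = 0.3480 × √105 = 3.5656
Two-sided α = 0.02 → critical value z_{0.01} = 2.326.
Power = Φ(δ − 2.326) + Φ(−δ − 2.326) = Φ(1.239) + Φ(-5.892) = 0.8924 + 0.0000 = 0.8924.
Type II error: β = 1 − power = 1 − 0.8924 = 0.1076.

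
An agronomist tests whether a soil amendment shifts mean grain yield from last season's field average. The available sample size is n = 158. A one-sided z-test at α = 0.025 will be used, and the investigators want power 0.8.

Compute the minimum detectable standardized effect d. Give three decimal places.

d ≈ 0.223

Need Φ(δ − 1.960) = 0.8, so δ = 1.960 + 0.842 = 2.802.
δ = d·√n ⇒ d = δ/√n = 2.802/√158 = 0.2229.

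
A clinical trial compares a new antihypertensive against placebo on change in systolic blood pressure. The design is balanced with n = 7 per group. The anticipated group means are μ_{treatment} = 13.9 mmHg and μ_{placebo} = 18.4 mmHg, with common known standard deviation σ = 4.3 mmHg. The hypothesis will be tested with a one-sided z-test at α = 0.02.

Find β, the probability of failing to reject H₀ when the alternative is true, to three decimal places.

β ≈ 0.538

Standardized effect: d = |μ_{treatment} − μ_{placebo}| / σ = |13.9 − 18.4| / 4.3 = 1.0465
Noncentrality parameter: δ = d·√(n/2) = 1.0465 × √(7/2) = 1.9578
Critical value for a one-sided test at α = 0.02: z_α = 2.054.
Power = Φ(δ − 2.054) = Φ(-0.096) = 0.4618.
Type II error: β = 1 − power = 1 − 0.4618 = 0.5382.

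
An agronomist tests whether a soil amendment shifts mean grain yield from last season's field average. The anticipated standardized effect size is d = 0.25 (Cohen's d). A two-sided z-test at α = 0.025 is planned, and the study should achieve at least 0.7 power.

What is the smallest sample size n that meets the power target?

For power 0.7 need Φ(δ − z_{0.0125}) = 0.7, so δ = z_{0.0125} + z_{0.30} = 2.241 + 0.524 = 2.766.
(Ignoring the negligible lower-tail rejection probability gives the usual closed-form inversion.)
δ = d·√n ⇒ n = (δ/d)² = (2.766 / 0.25)² = 122.39.
Round up to the next whole unit.

n = 123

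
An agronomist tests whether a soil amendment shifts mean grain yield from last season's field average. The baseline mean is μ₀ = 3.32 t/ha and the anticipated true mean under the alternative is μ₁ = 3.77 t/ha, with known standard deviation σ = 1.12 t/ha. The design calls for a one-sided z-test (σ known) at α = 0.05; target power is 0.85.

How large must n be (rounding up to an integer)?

Standardized effect: d = |μ₁ − μ₀| / σ = |3.77 − 3.32| / 1.12 = 0.4018
For power 0.85 need Φ(δ − z_{0.05}) = 0.85, so δ = z_{0.05} + z_{0.15} = 1.645 + 1.036 = 2.681.
δ = d·√n ⇒ n = (δ/d)² = (2.681 / 0.4018)² = 44.53.
Rounding up, n = 45.

n = 45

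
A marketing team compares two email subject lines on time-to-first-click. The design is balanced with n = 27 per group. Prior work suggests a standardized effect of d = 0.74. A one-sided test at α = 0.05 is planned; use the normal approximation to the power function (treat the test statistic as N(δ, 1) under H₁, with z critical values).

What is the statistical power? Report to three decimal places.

Power ≈ 0.859

Noncentrality parameter: δ = d·√(n/2) = 0.74 × √(27/2) = 2.7189
Critical value for a one-sided test at α = 0.05: z_α = 1.645.
Power = P(Z > 1.645 − δ) = Φ(1.074) = 0.8586.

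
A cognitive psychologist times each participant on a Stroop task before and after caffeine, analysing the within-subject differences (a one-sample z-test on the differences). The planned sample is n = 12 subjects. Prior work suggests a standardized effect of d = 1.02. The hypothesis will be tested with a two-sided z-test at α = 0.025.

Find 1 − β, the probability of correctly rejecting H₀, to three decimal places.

Power ≈ 0.902

Noncentrality parameter: δ = d·√n = 1.02 × √12 = 3.5334
Two-sided α = 0.025 → critical value z_{0.0125} = 2.241.
Power = Φ(δ − 2.241) + Φ(−δ − 2.241) = Φ(1.292) + Φ(-5.775) = 0.9018 + 0.0000 = 0.9018.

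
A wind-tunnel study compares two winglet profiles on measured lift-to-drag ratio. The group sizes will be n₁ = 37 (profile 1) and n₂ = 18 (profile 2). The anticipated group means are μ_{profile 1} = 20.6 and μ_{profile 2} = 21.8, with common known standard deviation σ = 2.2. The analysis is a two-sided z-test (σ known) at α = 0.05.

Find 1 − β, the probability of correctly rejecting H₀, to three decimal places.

Power ≈ 0.475

Standardized effect: d = |μ_{profile 1} − μ_{profile 2}| / σ = |20.6 − 21.8| / 2.2 = 0.5455
Noncentrality parameter: δ = d / √(1/n₁ + 1/n₂) = 0.5455 / √(1/37 + 1/18) = 1.8981
Two-sided α = 0.05 → critical value z_{0.025} = 1.960.
Power = Φ(δ − 1.960) + Φ(−δ − 1.960) = Φ(-0.062) + Φ(-3.858) = 0.4753 + 0.0001 = 0.4754.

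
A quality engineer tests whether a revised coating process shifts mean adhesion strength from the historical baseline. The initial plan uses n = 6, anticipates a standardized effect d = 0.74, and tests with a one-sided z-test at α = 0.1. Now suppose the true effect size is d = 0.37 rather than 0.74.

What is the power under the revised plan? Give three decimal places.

Power ≈ 0.354

With d = 0.37: δ = d·√n = 0.37 × √6 = 0.9063. Critical value z_{0.1} = 1.282.
Revised power = P(Z > 1.282 − δ) = Φ(-0.375) = 0.3537.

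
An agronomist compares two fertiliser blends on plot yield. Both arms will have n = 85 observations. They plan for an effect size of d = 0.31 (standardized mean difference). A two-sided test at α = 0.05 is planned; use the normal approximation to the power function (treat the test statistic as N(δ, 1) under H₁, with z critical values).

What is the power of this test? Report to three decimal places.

Power ≈ 0.524

Noncentrality parameter: δ = d·√(n/2) = 0.31 × √(85/2) = 2.0210
Critical value for a two-sided test at α = 0.05: z_{α/2} = 1.960.
Power = Φ(δ − 1.960) + Φ(−δ − 1.960) = Φ(0.061) + Φ(-3.981) = 0.5243 + 0.0000 = 0.5244.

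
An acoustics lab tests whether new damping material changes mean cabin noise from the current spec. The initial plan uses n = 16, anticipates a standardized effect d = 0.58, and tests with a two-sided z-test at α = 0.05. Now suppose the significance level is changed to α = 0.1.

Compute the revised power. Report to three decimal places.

Power ≈ 0.750

δ = d·√n = 0.58 × √16 = 2.3200 (unchanged). New critical value: z_{0.05} = 1.645.
Revised power = Φ(δ − 1.645) + Φ(−δ − 1.645) = Φ(0.675) + Φ(-3.965) = 0.7502 + 0.0000 = 0.7502.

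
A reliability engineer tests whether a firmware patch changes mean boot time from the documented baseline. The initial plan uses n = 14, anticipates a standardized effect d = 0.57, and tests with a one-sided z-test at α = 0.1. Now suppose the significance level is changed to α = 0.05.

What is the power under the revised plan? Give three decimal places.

Power ≈ 0.687

δ = d·√n = 0.57 × √14 = 2.1327 (unchanged). New critical value: z_{0.05} = 1.645.
Revised power = Φ(δ − 1.645) = Φ(0.488) = 0.6872.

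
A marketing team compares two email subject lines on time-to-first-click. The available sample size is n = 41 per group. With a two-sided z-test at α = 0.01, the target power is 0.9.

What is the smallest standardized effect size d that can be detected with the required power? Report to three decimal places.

d ≈ 0.852

Required noncentrality: δ = z_{0.005} + z_{0.10} = 2.576 + 1.282 = 3.857.
(The second rejection-region term Φ(−δ − z_{α/2}) is negligible and dropped.)
δ = d·√(n/2) ⇒ d = δ/√(n/2) = 3.857/√(41/2) = 0.8520.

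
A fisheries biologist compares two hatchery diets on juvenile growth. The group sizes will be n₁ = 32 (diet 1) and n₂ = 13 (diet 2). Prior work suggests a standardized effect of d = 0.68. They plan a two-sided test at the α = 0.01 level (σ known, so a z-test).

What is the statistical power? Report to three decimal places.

Power ≈ 0.306

Noncentrality parameter: δ = d / √(1/n₁ + 1/n₂) = 0.68 / √(1/32 + 1/13) = 2.0675
Critical value for a two-sided test at α = 0.01: z_{α/2} = 2.576.
Power = Φ(δ − 2.576) + Φ(−δ − 2.576) = Φ(-0.508) + Φ(-4.643) = 0.3056 + 0.0000 = 0.3056.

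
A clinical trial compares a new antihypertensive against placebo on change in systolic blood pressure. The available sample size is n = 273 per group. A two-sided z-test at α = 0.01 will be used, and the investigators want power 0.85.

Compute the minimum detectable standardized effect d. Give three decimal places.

Need Φ(δ − 2.576) = 0.85, so δ = 2.576 + 1.036 = 3.612.
(The second rejection-region term Φ(−δ − z_{α/2}) is negligible and dropped.)
δ = d·√(n/2) ⇒ d = δ/√(n/2) = 3.612/√(273/2) = 0.3092.

d ≈ 0.309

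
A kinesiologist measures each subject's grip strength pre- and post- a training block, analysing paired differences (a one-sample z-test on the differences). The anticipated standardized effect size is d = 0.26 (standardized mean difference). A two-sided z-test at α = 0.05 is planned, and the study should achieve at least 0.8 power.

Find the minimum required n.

Set Φ(δ − 1.960) = 0.8; then δ − 1.960 = Φ⁻¹(0.8) = 0.842, giving δ = 2.802.
(The Φ(−δ − z_{α/2}) term is vanishingly small for δ > 0 and is dropped in the standard sample-size formula.)
δ = d·√n ⇒ n = (δ/d)² = (2.802 / 0.26)² = 116.11.
Round up to the next whole unit.

n = 117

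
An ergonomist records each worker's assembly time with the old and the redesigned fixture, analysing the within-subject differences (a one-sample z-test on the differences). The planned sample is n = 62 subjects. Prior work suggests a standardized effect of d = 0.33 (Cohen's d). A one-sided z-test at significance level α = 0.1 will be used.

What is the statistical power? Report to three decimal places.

Noncentrality parameter: δ = d·√n = 0.33 × √62 = 2.5984
One-sided α = 0.1 → critical value z_{0.1} = 1.282.
Power = Φ(δ − 1.282) = Φ(1.317) = 0.9061.

Power ≈ 0.906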